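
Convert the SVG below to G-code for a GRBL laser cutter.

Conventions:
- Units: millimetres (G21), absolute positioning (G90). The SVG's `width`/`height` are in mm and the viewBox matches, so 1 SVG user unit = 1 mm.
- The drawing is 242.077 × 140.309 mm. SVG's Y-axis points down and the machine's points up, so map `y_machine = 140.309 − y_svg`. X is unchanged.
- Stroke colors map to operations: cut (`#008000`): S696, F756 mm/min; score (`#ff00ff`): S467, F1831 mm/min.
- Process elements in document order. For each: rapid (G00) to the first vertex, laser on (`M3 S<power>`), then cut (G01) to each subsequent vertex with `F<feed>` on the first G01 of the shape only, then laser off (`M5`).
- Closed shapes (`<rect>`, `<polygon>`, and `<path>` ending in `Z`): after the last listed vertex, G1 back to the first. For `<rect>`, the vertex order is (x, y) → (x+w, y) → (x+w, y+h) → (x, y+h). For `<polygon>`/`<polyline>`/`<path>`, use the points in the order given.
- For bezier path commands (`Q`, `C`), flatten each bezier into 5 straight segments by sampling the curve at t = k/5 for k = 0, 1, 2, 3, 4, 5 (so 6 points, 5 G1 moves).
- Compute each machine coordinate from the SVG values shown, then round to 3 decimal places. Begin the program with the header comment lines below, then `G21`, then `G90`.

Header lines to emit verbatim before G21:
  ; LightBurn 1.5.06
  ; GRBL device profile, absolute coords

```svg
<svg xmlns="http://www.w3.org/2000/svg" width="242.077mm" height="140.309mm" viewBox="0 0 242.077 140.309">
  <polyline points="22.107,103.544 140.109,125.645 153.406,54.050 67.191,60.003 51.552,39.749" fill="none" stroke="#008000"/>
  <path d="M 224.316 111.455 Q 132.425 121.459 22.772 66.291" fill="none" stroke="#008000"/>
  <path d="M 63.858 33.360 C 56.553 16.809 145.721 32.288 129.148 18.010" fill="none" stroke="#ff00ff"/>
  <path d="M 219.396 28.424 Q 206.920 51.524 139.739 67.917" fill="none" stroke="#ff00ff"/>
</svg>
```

; LightBurn 1.5.06
; GRBL device profile, absolute coords
G21
G90
G00 X22.107 Y36.765
M3 S696
G01 X140.109 Y14.664 F756
G01 X153.406 Y86.259
G01 X67.191 Y80.306
G01 X51.552 Y100.560
M5
G00 X224.316 Y28.854
M3 S696
G01 X186.849 Y27.459 F756
G01 X147.961 Y31.278
G01 X107.652 Y40.311
G01 X65.923 Y54.558
G01 X22.772 Y74.018
M5
G00 X63.858 Y106.949
M3 S467
G01 X69.434 Y113.530 F1831
G01 X88.457 Y115.390
G01 X111.222 Y115.494
G01 X128.021 Y116.809
G01 X129.148 Y122.299
M5
G00 X219.396 Y111.885
M3 S467
G01 X212.217 Y102.913 F1831
G01 X200.662 Y94.478
G01 X184.731 Y86.580
G01 X164.423 Y79.217
G01 X139.739 Y72.392
M5

Since the viewBox matches the mm dimensions, user units are millimetres directly. The only transform is the Y-flip y_m = 140.309 − y_svg.

Shape 1 is a open polyline drawn with `<polyline>`. Its stroke #008000 means cut at S696, F756. After flipping Y the toolpath is (22.107,36.765) → (140.109,14.664) → (153.406,86.259) → (67.191,80.306) → (51.552,100.560).

Shape 2 is a quadratic bezier drawn with `<path>`. Its stroke #008000 means cut at S696, F756. After flipping Y the toolpath is (224.316,28.854) → (186.849,27.459) → (147.961,31.278) → (107.652,40.311) → (65.923,54.558) → (22.772,74.018).

Shape 3 is a cubic bezier drawn with `<path>`. Its stroke #ff00ff means score at S467, F1831. After flipping Y the toolpath is (63.858,106.949) → (69.434,113.530) → (88.457,115.390) → (111.222,115.494) → (128.021,116.809) → (129.148,122.299).

Shape 4 is a quadratic bezier drawn with `<path>`. Its stroke #ff00ff means score at S467, F1831. After flipping Y the toolpath is (219.396,111.885) → (212.217,102.913) → (200.662,94.478) → (184.731,86.580) → (164.423,79.217) → (139.739,72.392).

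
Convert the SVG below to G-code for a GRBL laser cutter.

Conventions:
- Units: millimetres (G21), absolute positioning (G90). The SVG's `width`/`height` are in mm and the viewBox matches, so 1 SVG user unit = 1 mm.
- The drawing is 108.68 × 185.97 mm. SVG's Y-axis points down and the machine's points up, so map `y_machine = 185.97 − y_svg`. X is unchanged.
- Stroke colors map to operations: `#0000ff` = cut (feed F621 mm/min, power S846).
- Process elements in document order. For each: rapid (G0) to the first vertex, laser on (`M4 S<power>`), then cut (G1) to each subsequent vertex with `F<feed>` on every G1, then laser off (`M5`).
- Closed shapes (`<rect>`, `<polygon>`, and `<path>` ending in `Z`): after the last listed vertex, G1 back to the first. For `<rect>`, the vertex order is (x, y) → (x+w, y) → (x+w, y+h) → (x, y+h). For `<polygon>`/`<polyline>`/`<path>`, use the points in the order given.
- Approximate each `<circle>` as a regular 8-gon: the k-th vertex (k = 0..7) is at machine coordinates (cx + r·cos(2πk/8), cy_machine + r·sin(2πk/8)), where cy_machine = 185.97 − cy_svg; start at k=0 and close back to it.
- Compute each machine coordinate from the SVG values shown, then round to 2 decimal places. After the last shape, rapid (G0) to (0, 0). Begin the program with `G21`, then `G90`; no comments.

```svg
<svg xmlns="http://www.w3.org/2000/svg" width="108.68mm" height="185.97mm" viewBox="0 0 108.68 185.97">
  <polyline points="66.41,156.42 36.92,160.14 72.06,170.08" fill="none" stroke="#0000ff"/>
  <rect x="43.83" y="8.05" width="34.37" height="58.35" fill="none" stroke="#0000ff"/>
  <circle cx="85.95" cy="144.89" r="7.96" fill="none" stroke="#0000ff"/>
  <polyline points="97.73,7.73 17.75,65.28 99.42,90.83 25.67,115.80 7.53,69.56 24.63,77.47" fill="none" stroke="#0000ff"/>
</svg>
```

G21
G90
G0 X66.41 Y29.55
M4 S846
G1 X36.92 Y25.83 F621
G1 X72.06 Y15.89 F621
M5
G0 X43.83 Y177.92
M4 S846
G1 X78.20 Y177.92 F621
G1 X78.20 Y119.57 F621
G1 X43.83 Y119.57 F621
G1 X43.83 Y177.92 F621
M5
G0 X93.91 Y41.08
M4 S846
G1 X91.58 Y46.71 F621
G1 X85.95 Y49.04 F621
G1 X80.32 Y46.71 F621
G1 X77.99 Y41.08 F621
G1 X80.32 Y35.45 F621
G1 X85.95 Y33.12 F621
G1 X91.58 Y35.45 F621
G1 X93.91 Y41.08 F621
M5
G0 X97.73 Y178.24
M4 S846
G1 X17.75 Y120.69 F621
G1 X99.42 Y95.14 F621
G1 X25.67 Y70.17 F621
G1 X7.53 Y116.41 F621
G1 X24.63 Y108.50 F621
M5
G0 X0.00 Y0.00

1 u = 1 mm; y_m = 185.97 − y.

[1] `<polyline>` open polyline, #0000ff→cut S846 F621: (66.41,29.55) → (36.92,25.83) → (72.06,15.89)

[2] `<rect>` rectangle, #0000ff→cut S846 F621: (43.83,177.92) → (78.20,177.92) → (78.20,119.57) → (43.83,119.57) → (43.83,177.92) (closed)

[3] `<circle>` circle, #0000ff→cut S846 F621: (93.91,41.08) → (91.58,46.71) → (85.95,49.04) → (80.32,46.71) → (77.99,41.08) → (80.32,35.45) → (85.95,33.12) → (91.58,35.45) → (93.91,41.08) (closed)

[4] `<polyline>` open polyline, #0000ff→cut S846 F621: (97.73,178.24) → (17.75,120.69) → (99.42,95.14) → (25.67,70.17) → (7.53,116.41) → (24.63,108.50)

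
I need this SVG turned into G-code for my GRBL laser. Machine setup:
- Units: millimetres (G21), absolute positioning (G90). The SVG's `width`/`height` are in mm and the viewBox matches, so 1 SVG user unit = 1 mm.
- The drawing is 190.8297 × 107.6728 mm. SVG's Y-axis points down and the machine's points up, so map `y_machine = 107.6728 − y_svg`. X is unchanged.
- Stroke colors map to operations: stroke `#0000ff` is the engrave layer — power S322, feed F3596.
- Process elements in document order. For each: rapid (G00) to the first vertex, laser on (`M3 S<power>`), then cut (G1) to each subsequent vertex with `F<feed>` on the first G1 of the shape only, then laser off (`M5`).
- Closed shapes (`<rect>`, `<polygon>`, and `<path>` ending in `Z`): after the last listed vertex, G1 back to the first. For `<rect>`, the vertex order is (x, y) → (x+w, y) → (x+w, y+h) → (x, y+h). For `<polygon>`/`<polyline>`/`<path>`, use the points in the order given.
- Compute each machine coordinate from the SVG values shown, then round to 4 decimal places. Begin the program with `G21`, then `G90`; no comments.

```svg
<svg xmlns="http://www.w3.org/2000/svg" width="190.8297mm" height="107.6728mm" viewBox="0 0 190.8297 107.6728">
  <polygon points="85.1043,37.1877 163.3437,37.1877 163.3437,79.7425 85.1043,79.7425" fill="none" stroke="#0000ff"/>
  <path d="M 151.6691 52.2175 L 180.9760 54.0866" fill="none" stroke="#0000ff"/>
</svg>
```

G21
G90
G00 X85.1043 Y70.4851
M3 S322
G1 X163.3437 Y70.4851 F3596
G1 X163.3437 Y27.9303
G1 X85.1043 Y27.9303
G1 X85.1043 Y70.4851
M5
G00 X151.6691 Y55.4553
M3 S322
G1 X180.9760 Y53.5862 F3596
M5

1 u = 1 mm; y_m = 107.6728 − y.

[1] `<polygon>` rectangle, #0000ff→engrave S322 F3596: (85.1043,70.4851) → (163.3437,70.4851) → (163.3437,27.9303) → (85.1043,27.9303) → (85.1043,70.4851) (closed)

[2] `<path>` line segment, #0000ff→engrave S322 F3596: (151.6691,55.4553) → (180.9760,53.5862)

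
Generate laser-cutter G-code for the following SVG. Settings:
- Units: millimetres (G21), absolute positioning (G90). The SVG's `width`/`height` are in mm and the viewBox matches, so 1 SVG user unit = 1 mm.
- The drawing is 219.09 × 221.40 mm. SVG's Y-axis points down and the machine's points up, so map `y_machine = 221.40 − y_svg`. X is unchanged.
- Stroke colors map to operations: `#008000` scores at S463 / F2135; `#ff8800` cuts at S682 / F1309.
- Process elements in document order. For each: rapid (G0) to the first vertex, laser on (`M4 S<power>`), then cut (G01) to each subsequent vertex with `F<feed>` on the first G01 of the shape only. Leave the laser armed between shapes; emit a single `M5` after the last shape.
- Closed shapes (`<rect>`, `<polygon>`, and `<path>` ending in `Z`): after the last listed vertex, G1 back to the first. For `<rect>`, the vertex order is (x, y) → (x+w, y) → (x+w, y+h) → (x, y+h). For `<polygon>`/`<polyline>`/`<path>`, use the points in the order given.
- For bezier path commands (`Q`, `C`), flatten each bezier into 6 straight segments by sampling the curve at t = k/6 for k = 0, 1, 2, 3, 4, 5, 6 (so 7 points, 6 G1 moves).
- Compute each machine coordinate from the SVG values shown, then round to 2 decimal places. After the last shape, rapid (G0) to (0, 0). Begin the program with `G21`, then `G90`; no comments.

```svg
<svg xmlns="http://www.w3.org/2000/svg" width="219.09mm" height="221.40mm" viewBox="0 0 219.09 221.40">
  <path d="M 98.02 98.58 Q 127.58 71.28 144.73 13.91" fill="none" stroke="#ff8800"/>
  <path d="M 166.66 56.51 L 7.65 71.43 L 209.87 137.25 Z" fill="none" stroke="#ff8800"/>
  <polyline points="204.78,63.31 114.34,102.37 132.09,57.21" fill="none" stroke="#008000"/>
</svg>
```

G21
G90
G0 X98.02 Y122.82
M4 S682
G01 X107.53 Y132.76 F1309
G01 X116.35 Y144.36
G01 X124.48 Y157.64
G01 X131.92 Y172.58
G01 X138.67 Y189.20
G01 X144.73 Y207.49
G0 X166.66 Y164.89
M4 S682
G01 X7.65 Y149.97 F1309
G01 X209.87 Y84.15
G01 X166.66 Y164.89
G0 X204.78 Y158.09
M4 S463
G01 X114.34 Y119.03 F2135
G01 X132.09 Y164.19
M5
G0 X0.00 Y0.00

1 u = 1 mm; y_m = 221.40 − y.

[1] `<path>` quadratic bezier, #ff8800→cut S682 F1309: (98.02,122.82) → (107.53,132.76) → (116.35,144.36) → (124.48,157.64) → (131.92,172.58) → (138.67,189.20) → (144.73,207.49)

[2] `<path>` closed polygon, #ff8800→cut S682 F1309: (166.66,164.89) → (7.65,149.97) → (209.87,84.15) → (166.66,164.89) (closed)

[3] `<polyline>` open polyline, #008000→score S463 F2135: (204.78,158.09) → (114.34,119.03) → (132.09,164.19)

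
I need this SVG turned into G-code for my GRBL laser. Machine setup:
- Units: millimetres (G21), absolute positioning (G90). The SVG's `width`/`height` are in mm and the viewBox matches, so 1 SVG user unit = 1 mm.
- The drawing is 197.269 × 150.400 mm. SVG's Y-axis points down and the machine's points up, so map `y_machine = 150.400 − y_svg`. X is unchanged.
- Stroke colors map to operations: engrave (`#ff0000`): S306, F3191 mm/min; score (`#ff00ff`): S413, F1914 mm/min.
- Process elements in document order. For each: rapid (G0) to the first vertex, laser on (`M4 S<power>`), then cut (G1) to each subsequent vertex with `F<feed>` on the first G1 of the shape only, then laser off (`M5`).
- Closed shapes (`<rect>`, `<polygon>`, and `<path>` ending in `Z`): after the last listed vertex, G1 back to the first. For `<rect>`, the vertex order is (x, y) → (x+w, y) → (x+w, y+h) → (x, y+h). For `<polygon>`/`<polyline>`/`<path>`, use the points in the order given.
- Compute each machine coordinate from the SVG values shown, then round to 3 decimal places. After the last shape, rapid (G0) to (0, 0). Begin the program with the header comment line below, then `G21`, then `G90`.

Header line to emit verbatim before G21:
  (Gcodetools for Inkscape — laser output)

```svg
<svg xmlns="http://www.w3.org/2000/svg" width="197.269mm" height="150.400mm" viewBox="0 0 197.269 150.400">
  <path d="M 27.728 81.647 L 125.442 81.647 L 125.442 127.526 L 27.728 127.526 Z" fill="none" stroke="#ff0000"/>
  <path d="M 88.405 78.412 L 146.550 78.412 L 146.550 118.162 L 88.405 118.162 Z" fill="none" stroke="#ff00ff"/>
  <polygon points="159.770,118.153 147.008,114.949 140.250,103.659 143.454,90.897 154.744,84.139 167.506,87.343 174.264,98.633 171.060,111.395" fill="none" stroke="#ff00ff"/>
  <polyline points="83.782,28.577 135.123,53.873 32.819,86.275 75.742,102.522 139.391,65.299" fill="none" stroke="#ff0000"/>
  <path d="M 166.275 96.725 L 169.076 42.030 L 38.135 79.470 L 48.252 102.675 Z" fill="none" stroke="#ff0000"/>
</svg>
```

1 u = 1 mm; y_m = 150.400 − y.

[1] `<path>` rectangle, #ff0000→engrave S306 F3191: (27.728,68.753) → (125.442,68.753) → (125.442,22.874) → (27.728,22.874) → (27.728,68.753) (closed)

[2] `<path>` rectangle, #ff00ff→score S413 F1914: (88.405,71.988) → (146.550,71.988) → (146.550,32.238) → (88.405,32.238) → (88.405,71.988) (closed)

[3] `<polygon>` regular polygon, #ff00ff→score S413 F1914: (159.770,32.247) → (147.008,35.451) → (140.250,46.741) → (143.454,59.503) → (154.744,66.261) → (167.506,63.057) → (174.264,51.767) → (171.060,39.005) → (159.770,32.247) (closed)

[4] `<polyline>` open polyline, #ff0000→engrave S306 F3191: (83.782,121.823) → (135.123,96.527) → (32.819,64.125) → (75.742,47.878) → (139.391,85.101)

[5] `<path>` closed polygon, #ff0000→engrave S306 F3191: (166.275,53.675) → (169.076,108.370) → (38.135,70.930) → (48.252,47.725) → (166.275,53.675) (closed)

(Gcodetools for Inkscape — laser output)
G21
G90
G0 X27.728 Y68.753
M4 S306
G1 X125.442 Y68.753 F3191
G1 X125.442 Y22.874
G1 X27.728 Y22.874
G1 X27.728 Y68.753
M5
G0 X88.405 Y71.988
M4 S413
G1 X146.550 Y71.988 F1914
G1 X146.550 Y32.238
G1 X88.405 Y32.238
G1 X88.405 Y71.988
M5
G0 X159.770 Y32.247
M4 S413
G1 X147.008 Y35.451 F1914
G1 X140.250 Y46.741
G1 X143.454 Y59.503
G1 X154.744 Y66.261
G1 X167.506 Y63.057
G1 X174.264 Y51.767
G1 X171.060 Y39.005
G1 X159.770 Y32.247
M5
G0 X83.782 Y121.823
M4 S306
G1 X135.123 Y96.527 F3191
G1 X32.819 Y64.125
G1 X75.742 Y47.878
G1 X139.391 Y85.101
M5
G0 X166.275 Y53.675
M4 S306
G1 X169.076 Y108.370 F3191
G1 X38.135 Y70.930
G1 X48.252 Y47.725
G1 X166.275 Y53.675
M5
G0 X0.000 Y0.000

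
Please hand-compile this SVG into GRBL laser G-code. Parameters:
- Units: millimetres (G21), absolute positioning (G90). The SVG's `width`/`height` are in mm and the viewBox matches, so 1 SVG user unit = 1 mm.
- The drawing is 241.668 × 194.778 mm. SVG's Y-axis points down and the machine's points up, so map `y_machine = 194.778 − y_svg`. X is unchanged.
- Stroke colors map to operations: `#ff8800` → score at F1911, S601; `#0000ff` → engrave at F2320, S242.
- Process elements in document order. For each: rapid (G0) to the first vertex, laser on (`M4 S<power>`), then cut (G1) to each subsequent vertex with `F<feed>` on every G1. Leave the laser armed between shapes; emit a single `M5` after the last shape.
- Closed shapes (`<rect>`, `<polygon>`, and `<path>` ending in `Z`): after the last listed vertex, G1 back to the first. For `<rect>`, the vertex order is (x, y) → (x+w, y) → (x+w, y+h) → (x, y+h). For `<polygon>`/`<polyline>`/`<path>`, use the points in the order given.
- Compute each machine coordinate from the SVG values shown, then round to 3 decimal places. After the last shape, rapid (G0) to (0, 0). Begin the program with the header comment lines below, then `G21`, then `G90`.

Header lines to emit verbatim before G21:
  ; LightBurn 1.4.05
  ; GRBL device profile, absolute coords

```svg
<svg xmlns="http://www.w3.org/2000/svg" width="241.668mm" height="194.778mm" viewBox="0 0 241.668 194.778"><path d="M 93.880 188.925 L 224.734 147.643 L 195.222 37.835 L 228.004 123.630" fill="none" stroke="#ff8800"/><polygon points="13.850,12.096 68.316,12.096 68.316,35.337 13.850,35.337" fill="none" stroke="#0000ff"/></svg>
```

; LightBurn 1.4.05
; GRBL device profile, absolute coords
G21
G90
G0 X93.880 Y5.853
M4 S601
G1 X224.734 Y47.135 F1911
G1 X195.222 Y156.943 F1911
G1 X228.004 Y71.148 F1911
G0 X13.850 Y182.682
M4 S242
G1 X68.316 Y182.682 F2320
G1 X68.316 Y159.441 F2320
G1 X13.850 Y159.441 F2320
G1 X13.850 Y182.682 F2320
M5
G0 X0.000 Y0.000

Since the viewBox matches the mm dimensions, user units are millimetres directly. The only transform is the Y-flip y_m = 194.778 − y_svg.

Shape 1 is a open polyline drawn with `<path>`. Its stroke #ff8800 means score at S601, F1911. After flipping Y the toolpath is (93.880,5.853) → (224.734,47.135) → (195.222,156.943) → (228.004,71.148).

Shape 2 is a rectangle drawn with `<polygon>`. Its stroke #0000ff means engrave at S242, F2320. After flipping Y the toolpath is (13.850,182.682) → (68.316,182.682) → (68.316,159.441) → (13.850,159.441) → (13.850,182.682), returning to the start.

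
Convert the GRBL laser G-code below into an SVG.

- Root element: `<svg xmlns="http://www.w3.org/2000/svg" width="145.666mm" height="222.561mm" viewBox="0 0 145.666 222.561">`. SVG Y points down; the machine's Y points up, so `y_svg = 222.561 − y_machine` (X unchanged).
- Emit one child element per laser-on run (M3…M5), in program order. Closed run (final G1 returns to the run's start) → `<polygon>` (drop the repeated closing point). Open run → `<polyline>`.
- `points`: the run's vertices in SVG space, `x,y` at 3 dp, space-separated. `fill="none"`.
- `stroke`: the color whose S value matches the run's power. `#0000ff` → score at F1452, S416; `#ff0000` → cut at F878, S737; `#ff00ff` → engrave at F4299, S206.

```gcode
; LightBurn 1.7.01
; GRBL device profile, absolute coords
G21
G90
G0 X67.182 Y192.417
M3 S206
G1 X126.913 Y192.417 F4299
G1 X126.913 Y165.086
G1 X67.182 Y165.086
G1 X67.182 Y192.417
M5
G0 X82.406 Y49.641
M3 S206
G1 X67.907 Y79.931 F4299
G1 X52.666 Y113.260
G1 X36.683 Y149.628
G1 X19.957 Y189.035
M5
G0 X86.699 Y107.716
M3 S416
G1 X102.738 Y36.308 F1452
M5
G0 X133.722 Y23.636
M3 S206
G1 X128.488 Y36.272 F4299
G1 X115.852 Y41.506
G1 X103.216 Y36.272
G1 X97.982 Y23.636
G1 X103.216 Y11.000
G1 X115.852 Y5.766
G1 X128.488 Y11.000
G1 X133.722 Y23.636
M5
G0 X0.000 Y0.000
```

<svg xmlns="http://www.w3.org/2000/svg" width="145.666mm" height="222.561mm" viewBox="0 0 145.666 222.561">
  <polygon points="67.182,30.144 126.913,30.144 126.913,57.475 67.182,57.475" fill="none" stroke="#ff00ff"/>
  <polyline points="82.406,172.920 67.907,142.630 52.666,109.301 36.683,72.933 19.957,33.526" fill="none" stroke="#ff00ff"/>
  <polyline points="86.699,114.845 102.738,186.253" fill="none" stroke="#0000ff"/>
  <polygon points="133.722,198.925 128.488,186.289 115.852,181.055 103.216,186.289 97.982,198.925 103.216,211.561 115.852,216.795 128.488,211.561" fill="none" stroke="#ff00ff"/>
</svg>

y_svg = 222.561 − y_m.

[1] S206→`#ff00ff` (engrave); closed run; points: 67.182,30.144 126.913,30.144 126.913,57.475 67.182,57.475

[2] S206→`#ff00ff` (engrave); open run; points: 82.406,172.920 67.907,142.630 52.666,109.301 36.683,72.933 19.957,33.526

[3] S416→`#0000ff` (score); open run; points: 86.699,114.845 102.738,186.253

[4] S206→`#ff00ff` (engrave); closed run; points: 133.722,198.925 128.488,186.289 115.852,181.055 103.216,186.289 97.982,198.925 103.216,211.561 115.852,216.795 128.488,211.561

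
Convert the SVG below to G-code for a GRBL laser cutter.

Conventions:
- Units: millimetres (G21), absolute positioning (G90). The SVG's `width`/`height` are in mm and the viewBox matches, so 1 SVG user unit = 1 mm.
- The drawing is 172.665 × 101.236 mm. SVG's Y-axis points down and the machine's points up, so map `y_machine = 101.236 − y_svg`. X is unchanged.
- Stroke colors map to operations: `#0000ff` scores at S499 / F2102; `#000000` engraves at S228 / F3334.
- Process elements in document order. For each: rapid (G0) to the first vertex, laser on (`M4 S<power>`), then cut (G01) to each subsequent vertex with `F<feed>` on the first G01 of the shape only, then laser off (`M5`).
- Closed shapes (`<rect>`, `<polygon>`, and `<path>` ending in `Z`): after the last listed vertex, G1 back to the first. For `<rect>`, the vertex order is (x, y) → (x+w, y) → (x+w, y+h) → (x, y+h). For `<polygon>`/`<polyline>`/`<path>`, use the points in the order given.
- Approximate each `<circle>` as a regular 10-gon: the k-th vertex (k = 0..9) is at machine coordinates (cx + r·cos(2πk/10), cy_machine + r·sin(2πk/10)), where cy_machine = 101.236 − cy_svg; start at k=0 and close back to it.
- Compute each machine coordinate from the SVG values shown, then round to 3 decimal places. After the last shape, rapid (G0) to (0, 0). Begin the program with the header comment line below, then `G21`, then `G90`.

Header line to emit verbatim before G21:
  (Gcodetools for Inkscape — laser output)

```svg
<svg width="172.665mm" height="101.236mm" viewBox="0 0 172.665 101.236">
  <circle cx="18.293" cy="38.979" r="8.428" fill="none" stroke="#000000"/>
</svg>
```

1 u = 1 mm; y_m = 101.236 − y.

[1] `<circle>` circle, #000000→engrave S228 F3334: (26.721,62.257) → (25.111,67.211) → (20.897,70.273) → (15.689,70.273) → (11.475,67.211) → (9.865,62.257) → (11.475,57.303) → (15.689,54.241) → (20.897,54.241) → (25.111,57.303) → (26.721,62.257) (closed)

(Gcodetools for Inkscape — laser output)
G21
G90
G0 X26.721 Y62.257
M4 S228
G01 X25.111 Y67.211 F3334
G01 X20.897 Y70.273
G01 X15.689 Y70.273
G01 X11.475 Y67.211
G01 X9.865 Y62.257
G01 X11.475 Y57.303
G01 X15.689 Y54.241
G01 X20.897 Y54.241
G01 X25.111 Y57.303
G01 X26.721 Y62.257
M5
G0 X0.000 Y0.000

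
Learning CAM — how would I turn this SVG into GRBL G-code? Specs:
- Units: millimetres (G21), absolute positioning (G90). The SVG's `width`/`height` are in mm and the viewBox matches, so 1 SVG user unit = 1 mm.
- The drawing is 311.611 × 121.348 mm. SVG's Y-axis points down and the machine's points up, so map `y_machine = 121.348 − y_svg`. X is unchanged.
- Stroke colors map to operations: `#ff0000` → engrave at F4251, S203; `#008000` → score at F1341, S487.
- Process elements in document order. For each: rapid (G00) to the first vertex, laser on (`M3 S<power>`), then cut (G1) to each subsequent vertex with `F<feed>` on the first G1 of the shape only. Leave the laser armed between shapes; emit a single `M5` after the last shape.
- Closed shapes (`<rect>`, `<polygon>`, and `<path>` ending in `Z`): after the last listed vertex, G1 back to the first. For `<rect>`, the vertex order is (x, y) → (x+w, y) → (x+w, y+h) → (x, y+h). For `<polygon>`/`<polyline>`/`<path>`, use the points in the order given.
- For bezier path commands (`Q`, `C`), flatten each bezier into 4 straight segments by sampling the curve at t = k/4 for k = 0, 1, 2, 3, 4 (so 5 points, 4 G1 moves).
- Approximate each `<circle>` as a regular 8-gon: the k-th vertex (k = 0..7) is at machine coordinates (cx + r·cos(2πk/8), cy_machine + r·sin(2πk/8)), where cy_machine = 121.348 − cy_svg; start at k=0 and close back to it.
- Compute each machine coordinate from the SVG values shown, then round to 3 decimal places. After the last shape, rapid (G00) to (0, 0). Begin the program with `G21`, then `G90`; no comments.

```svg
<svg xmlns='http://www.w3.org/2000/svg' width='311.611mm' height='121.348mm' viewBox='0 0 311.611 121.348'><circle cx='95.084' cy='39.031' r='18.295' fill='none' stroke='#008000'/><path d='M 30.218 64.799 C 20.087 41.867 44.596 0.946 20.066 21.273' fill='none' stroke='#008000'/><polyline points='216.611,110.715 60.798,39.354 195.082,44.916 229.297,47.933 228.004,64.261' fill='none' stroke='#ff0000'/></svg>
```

Since the viewBox matches the mm dimensions, user units are millimetres directly. The only transform is the Y-flip y_m = 121.348 − y_svg.

Shape 1 is a circle drawn with `<circle>`. Its stroke #008000 means score at S487, F1341. After flipping Y the toolpath is (113.379,82.317) → (108.021,95.254) → (95.084,100.612) → (82.147,95.254) → (76.789,82.317) → (82.147,69.380) → (95.084,64.022) → (108.021,69.380) → (113.379,82.317), returning to the start.

Shape 2 is a cubic bezier drawn with `<path>`. Its stroke #008000 means score at S487, F1341. After flipping Y the toolpath is (30.218,56.549) → (27.807,75.883) → (30.542,94.534) → (30.576,105.074) → (20.066,100.075).

Shape 3 is a open polyline drawn with `<polyline>`. Its stroke #ff0000 means engrave at S203, F4251. After flipping Y the toolpath is (216.611,10.633) → (60.798,81.994) → (195.082,76.432) → (229.297,73.415) → (228.004,57.087).

G21
G90
G00 X113.379 Y82.317
M3 S487
G1 X108.021 Y95.254 F1341
G1 X95.084 Y100.612
G1 X82.147 Y95.254
G1 X76.789 Y82.317
G1 X82.147 Y69.380
G1 X95.084 Y64.022
G1 X108.021 Y69.380
G1 X113.379 Y82.317
G00 X30.218 Y56.549
M3 S487
G1 X27.807 Y75.883 F1341
G1 X30.542 Y94.534
G1 X30.576 Y105.074
G1 X20.066 Y100.075
G00 X216.611 Y10.633
M3 S203
G1 X60.798 Y81.994 F4251
G1 X195.082 Y76.432
G1 X229.297 Y73.415
G1 X228.004 Y57.087
M5
G00 X0.000 Y0.000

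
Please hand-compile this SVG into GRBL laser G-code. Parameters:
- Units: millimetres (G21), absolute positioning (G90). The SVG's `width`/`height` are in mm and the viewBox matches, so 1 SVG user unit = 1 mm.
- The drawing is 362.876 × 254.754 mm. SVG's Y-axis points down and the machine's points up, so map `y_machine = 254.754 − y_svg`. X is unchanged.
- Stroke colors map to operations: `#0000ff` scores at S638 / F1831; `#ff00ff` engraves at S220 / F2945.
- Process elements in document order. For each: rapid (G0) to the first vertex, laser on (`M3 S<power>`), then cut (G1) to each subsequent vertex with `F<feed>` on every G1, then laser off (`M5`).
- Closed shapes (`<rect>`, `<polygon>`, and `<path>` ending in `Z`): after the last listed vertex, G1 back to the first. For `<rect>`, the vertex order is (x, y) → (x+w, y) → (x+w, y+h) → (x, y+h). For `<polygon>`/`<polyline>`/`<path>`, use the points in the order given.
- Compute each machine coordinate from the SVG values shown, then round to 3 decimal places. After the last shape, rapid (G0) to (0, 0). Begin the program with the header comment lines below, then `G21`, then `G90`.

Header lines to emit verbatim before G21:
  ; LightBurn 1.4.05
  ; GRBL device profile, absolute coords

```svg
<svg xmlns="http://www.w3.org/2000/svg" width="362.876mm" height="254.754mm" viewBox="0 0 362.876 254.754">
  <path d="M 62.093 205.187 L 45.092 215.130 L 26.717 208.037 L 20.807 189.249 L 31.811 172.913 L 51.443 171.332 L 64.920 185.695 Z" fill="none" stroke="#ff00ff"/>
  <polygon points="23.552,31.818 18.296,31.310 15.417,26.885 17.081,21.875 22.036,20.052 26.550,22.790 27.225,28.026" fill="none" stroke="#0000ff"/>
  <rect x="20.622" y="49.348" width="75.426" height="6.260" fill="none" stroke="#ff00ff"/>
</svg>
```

; LightBurn 1.4.05
; GRBL device profile, absolute coords
G21
G90
G0 X62.093 Y49.567
M3 S220
G1 X45.092 Y39.624 F2945
G1 X26.717 Y46.717 F2945
G1 X20.807 Y65.505 F2945
G1 X31.811 Y81.841 F2945
G1 X51.443 Y83.422 F2945
G1 X64.920 Y69.059 F2945
G1 X62.093 Y49.567 F2945
M5
G0 X23.552 Y222.936
M3 S638
G1 X18.296 Y223.444 F1831
G1 X15.417 Y227.869 F1831
G1 X17.081 Y232.879 F1831
G1 X22.036 Y234.702 F1831
G1 X26.550 Y231.964 F1831
G1 X27.225 Y226.728 F1831
G1 X23.552 Y222.936 F1831
M5
G0 X20.622 Y205.406
M3 S220
G1 X96.048 Y205.406 F2945
G1 X96.048 Y199.146 F2945
G1 X20.622 Y199.146 F2945
G1 X20.622 Y205.406 F2945
M5
G0 X0.000 Y0.000

1 u = 1 mm; y_m = 254.754 − y.

[1] `<path>` regular polygon, #ff00ff→engrave S220 F2945: (62.093,49.567) → (45.092,39.624) → (26.717,46.717) → (20.807,65.505) → (31.811,81.841) → (51.443,83.422) → (64.920,69.059) → (62.093,49.567) (closed)

[2] `<polygon>` regular polygon, #0000ff→score S638 F1831: (23.552,222.936) → (18.296,223.444) → (15.417,227.869) → (17.081,232.879) → (22.036,234.702) → (26.550,231.964) → (27.225,226.728) → (23.552,222.936) (closed)

[3] `<rect>` rectangle, #ff00ff→engrave S220 F2945: (20.622,205.406) → (96.048,205.406) → (96.048,199.146) → (20.622,199.146) → (20.622,205.406) (closed)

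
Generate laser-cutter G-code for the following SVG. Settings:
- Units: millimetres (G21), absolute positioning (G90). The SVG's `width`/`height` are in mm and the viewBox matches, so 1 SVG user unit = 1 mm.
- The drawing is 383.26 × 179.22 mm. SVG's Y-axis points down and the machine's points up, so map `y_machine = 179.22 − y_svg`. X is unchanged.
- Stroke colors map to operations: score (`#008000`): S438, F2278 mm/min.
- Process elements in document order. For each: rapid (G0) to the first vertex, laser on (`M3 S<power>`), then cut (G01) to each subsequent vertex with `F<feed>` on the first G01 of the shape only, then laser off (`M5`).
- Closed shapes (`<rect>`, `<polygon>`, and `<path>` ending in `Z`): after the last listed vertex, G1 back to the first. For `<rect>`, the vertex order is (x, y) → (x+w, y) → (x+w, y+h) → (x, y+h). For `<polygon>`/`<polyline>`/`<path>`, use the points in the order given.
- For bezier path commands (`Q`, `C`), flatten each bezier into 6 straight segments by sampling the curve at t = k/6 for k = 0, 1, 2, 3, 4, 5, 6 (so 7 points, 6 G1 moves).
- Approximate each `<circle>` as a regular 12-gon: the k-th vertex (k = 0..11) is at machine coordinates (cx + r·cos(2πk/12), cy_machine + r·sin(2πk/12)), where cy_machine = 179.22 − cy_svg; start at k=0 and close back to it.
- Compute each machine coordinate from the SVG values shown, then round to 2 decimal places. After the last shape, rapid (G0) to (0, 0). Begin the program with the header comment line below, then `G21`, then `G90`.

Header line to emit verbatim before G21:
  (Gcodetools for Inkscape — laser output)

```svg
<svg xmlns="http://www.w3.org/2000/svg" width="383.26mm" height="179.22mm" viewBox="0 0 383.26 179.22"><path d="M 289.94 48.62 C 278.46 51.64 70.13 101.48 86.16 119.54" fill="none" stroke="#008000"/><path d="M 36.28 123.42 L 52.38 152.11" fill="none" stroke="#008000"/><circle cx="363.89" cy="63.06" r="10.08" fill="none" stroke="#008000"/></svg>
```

viewBox `0 0 383.26 179.22` with mm width/height → 1 unit = 1 mm. Flip: y_m = 179.22 − y_svg.

**Shape 1** — `<path>` cubic bezier, stroke `#008000` → score (S438, F2278). Control points (SVG): P0=(289.94,48.62), P1=(278.46,51.64), P2=(70.13,101.48), P3=(86.16,119.54); sampled at t=k/6. Machine vertices: (289.94,130.60) → (269.75,125.55) → (228.44,114.88) → (177.73,100.78) → (129.32,85.42) → (94.89,70.99) → (86.16,59.68). Open path.

**Shape 2** — `<path>` line segment, stroke `#008000` → score (S438, F2278). Machine vertices: (36.28,55.80) → (52.38,27.11). Open path.

**Shape 3** — `<circle>` circle, stroke `#008000` → score (S438, F2278). Machine vertices: (373.97,116.16) → (372.62,121.20) → (368.93,124.89) → (363.89,126.24) → (358.85,124.89) → (355.16,121.20) → (353.81,116.16) → (355.16,111.12) → (358.85,107.43) → (363.89,106.08) → (368.93,107.43) → (372.62,111.12) → (373.97,116.16). Closed: final G1 returns to the first vertex.

(Gcodetools for Inkscape — laser output)
G21
G90
G0 X289.94 Y130.60
M3 S438
G01 X269.75 Y125.55 F2278
G01 X228.44 Y114.88
G01 X177.73 Y100.78
G01 X129.32 Y85.42
G01 X94.89 Y70.99
G01 X86.16 Y59.68
M5
G0 X36.28 Y55.80
M3 S438
G01 X52.38 Y27.11 F2278
M5
G0 X373.97 Y116.16
M3 S438
G01 X372.62 Y121.20 F2278
G01 X368.93 Y124.89
G01 X363.89 Y126.24
G01 X358.85 Y124.89
G01 X355.16 Y121.20
G01 X353.81 Y116.16
G01 X355.16 Y111.12
G01 X358.85 Y107.43
G01 X363.89 Y106.08
G01 X368.93 Y107.43
G01 X372.62 Y111.12
G01 X373.97 Y116.16
M5
G0 X0.00 Y0.00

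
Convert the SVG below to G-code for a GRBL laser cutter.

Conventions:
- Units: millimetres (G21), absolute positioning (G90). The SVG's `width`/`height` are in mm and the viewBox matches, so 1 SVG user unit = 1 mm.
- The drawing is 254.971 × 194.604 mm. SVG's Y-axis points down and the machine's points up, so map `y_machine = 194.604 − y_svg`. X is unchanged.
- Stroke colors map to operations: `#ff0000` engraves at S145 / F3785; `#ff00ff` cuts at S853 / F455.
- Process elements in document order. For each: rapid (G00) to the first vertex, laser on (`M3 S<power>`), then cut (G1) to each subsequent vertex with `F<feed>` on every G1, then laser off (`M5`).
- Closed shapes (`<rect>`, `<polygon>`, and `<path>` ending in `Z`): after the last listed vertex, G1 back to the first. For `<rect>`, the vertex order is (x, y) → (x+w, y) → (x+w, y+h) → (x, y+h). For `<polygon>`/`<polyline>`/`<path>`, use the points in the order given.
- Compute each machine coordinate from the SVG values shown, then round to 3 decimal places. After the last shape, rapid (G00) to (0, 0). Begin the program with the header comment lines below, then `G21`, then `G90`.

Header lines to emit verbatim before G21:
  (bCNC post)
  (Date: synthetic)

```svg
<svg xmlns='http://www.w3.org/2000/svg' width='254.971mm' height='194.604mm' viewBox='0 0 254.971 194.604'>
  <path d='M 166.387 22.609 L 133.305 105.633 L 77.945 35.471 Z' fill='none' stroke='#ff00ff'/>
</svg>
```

(bCNC post)
(Date: synthetic)
G21
G90
G00 X166.387 Y171.995
M3 S853
G1 X133.305 Y88.971 F455
G1 X77.945 Y159.133 F455
G1 X166.387 Y171.995 F455
M5
G00 X0.000 Y0.000

Since the viewBox matches the mm dimensions, user units are millimetres directly. The only transform is the Y-flip y_m = 194.604 − y_svg.

Shape 1 is a regular polygon drawn with `<path>`. Its stroke #ff00ff means cut at S853, F455. After flipping Y the toolpath is (166.387,171.995) → (133.305,88.971) → (77.945,159.133) → (166.387,171.995), returning to the start.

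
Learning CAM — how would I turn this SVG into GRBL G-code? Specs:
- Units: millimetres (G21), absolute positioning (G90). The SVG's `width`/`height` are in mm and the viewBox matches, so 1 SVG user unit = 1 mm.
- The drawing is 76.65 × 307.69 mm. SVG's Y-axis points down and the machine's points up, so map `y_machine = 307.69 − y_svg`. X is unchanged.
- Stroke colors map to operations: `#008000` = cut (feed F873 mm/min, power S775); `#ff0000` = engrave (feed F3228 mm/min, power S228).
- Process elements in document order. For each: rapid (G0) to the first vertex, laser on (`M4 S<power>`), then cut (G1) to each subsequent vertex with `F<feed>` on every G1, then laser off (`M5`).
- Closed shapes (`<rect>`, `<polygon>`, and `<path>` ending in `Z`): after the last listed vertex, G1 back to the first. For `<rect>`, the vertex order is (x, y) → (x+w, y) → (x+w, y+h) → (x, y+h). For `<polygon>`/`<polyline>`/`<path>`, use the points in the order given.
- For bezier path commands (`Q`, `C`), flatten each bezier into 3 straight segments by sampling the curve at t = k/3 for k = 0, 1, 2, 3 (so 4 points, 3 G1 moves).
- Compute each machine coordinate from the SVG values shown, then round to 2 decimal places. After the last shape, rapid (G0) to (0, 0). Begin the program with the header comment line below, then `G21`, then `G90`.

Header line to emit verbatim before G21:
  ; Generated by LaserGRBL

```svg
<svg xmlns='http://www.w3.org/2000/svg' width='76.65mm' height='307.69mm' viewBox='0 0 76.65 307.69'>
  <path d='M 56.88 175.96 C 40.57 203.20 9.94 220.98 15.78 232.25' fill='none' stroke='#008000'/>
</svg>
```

; Generated by LaserGRBL
G21
G90
G0 X56.88 Y131.73
M4 S775
G1 X37.68 Y107.53 F873
G1 X20.22 Y88.99 F873
G1 X15.78 Y75.44 F873
M5
G0 X0.00 Y0.00

viewBox `0 0 76.65 307.69` with mm width/height → 1 unit = 1 mm. Flip: y_m = 307.69 − y_svg.

**Shape 1** — `<path>` cubic bezier, stroke `#008000` → cut (S775, F873). Control points (SVG): P0=(56.88,175.96), P1=(40.57,203.20), P2=(9.94,220.98), P3=(15.78,232.25); sampled at t=k/3. Machine vertices: (56.88,131.73) → (37.68,107.53) → (20.22,88.99) → (15.78,75.44). Open path.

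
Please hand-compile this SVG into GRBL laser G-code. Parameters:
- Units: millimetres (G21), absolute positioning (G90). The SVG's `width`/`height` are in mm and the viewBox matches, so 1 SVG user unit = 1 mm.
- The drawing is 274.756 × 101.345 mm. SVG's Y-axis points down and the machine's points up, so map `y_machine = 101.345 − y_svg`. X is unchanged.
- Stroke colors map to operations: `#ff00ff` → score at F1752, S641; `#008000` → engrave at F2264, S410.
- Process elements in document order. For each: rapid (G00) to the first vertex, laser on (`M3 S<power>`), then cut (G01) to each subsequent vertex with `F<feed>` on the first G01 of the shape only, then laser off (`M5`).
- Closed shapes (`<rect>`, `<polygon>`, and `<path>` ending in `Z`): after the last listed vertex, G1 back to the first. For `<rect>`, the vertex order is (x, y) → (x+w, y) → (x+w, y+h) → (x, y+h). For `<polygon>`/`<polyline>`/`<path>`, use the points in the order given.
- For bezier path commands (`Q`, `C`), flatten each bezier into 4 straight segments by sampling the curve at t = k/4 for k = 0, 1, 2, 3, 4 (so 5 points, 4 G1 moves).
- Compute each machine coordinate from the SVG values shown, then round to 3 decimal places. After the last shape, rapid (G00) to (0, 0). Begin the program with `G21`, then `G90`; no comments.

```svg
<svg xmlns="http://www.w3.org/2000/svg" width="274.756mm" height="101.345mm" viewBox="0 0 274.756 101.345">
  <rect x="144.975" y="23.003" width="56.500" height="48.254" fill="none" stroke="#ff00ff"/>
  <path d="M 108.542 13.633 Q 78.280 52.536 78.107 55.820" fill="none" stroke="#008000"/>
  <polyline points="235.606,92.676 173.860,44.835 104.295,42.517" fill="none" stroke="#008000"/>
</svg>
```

viewBox `0 0 274.756 101.345` with mm width/height → 1 unit = 1 mm. Flip: y_m = 101.345 − y_svg.

**Shape 1** — `<rect>` rectangle, stroke `#ff00ff` → score (S641, F1752). Machine vertices: (144.975,78.342) → (201.475,78.342) → (201.475,30.088) → (144.975,30.088) → (144.975,78.342). Closed: final G1 returns to the first vertex.

**Shape 2** — `<path>` quadratic bezier, stroke `#008000` → engrave (S410, F2264). Control points (SVG): P0=(108.542,13.633), P1=(78.280,52.536), P2=(78.107,55.820); sampled at t=k/4. Machine vertices: (108.542,87.712) → (95.292,70.487) → (85.802,57.714) → (80.074,49.393) → (78.107,45.525). Open path.

**Shape 3** — `<polyline>` open polyline, stroke `#008000` → engrave (S410, F2264). Machine vertices: (235.606,8.669) → (173.860,56.510) → (104.295,58.828). Open path.

G21
G90
G00 X144.975 Y78.342
M3 S641
G01 X201.475 Y78.342 F1752
G01 X201.475 Y30.088
G01 X144.975 Y30.088
G01 X144.975 Y78.342
M5
G00 X108.542 Y87.712
M3 S410
G01 X95.292 Y70.487 F2264
G01 X85.802 Y57.714
G01 X80.074 Y49.393
G01 X78.107 Y45.525
M5
G00 X235.606 Y8.669
M3 S410
G01 X173.860 Y56.510 F2264
G01 X104.295 Y58.828
M5
G00 X0.000 Y0.000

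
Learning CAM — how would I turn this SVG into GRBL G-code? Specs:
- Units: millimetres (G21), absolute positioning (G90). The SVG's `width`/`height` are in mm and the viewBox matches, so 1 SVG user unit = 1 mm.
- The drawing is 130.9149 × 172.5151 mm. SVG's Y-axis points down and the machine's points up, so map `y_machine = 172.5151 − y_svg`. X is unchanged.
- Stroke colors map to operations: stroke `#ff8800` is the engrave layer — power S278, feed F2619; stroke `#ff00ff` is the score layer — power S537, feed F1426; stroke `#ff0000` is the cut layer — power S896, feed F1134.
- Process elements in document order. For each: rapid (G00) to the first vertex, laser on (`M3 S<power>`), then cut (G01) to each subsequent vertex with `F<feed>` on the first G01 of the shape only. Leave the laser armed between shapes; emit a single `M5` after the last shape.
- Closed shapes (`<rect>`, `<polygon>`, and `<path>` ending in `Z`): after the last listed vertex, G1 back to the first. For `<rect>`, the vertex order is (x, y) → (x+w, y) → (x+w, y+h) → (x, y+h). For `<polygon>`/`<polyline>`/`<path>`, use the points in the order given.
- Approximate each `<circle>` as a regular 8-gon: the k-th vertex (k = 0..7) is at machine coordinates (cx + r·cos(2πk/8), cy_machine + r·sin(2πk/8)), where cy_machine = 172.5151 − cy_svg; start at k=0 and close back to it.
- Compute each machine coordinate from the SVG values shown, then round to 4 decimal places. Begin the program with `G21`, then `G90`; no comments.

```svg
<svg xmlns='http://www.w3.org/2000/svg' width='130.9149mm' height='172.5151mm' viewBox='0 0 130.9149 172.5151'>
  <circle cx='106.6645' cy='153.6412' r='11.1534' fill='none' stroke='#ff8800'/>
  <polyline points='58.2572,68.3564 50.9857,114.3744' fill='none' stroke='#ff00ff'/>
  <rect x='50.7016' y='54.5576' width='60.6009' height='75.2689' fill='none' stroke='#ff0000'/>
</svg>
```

G21
G90
G00 X117.8179 Y18.8739
M3 S278
G01 X114.5511 Y26.7605 F2619
G01 X106.6645 Y30.0273
G01 X98.7779 Y26.7605
G01 X95.5111 Y18.8739
G01 X98.7779 Y10.9873
G01 X106.6645 Y7.7205
G01 X114.5511 Y10.9873
G01 X117.8179 Y18.8739
G00 X58.2572 Y104.1587
M3 S537
G01 X50.9857 Y58.1407 F1426
G00 X50.7016 Y117.9575
M3 S896
G01 X111.3025 Y117.9575 F1134
G01 X111.3025 Y42.6886
G01 X50.7016 Y42.6886
G01 X50.7016 Y117.9575
M5

1 u = 1 mm; y_m = 172.5151 − y.

[1] `<circle>` circle, #ff8800→engrave S278 F2619: (117.8179,18.8739) → (114.5511,26.7605) → (106.6645,30.0273) → (98.7779,26.7605) → (95.5111,18.8739) → (98.7779,10.9873) → (106.6645,7.7205) → (114.5511,10.9873) → (117.8179,18.8739) (closed)

[2] `<polyline>` line segment, #ff00ff→score S537 F1426: (58.2572,104.1587) → (50.9857,58.1407)

[3] `<rect>` rectangle, #ff0000→cut S896 F1134: (50.7016,117.9575) → (111.3025,117.9575) → (111.3025,42.6886) → (50.7016,42.6886) → (50.7016,117.9575) (closed)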